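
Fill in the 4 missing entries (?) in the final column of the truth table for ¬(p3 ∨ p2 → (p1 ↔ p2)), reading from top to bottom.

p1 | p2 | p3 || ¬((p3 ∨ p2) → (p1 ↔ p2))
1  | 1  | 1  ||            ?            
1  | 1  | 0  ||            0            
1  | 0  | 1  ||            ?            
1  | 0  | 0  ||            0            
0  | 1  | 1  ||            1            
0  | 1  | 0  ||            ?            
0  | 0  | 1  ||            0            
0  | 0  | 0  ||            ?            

Row p1=1, p2=1, p3=1: (p3 ∨ p2) = 1, (p1 ↔ p2) = 1, (p3 ∨ p2 → (p1 ↔ p2)) = 1, so ¬((p3 ∨ p2) → (p1 ↔ p2)) = 0.
Row p1=1, p2=0, p3=1: (p3 ∨ p2) = 1, (p1 ↔ p2) = 0, (p3 ∨ p2 → (p1 ↔ p2)) = 0, so ¬((p3 ∨ p2) → (p1 ↔ p2)) = 1.
Row p1=0, p2=1, p3=0: (p3 ∨ p2) = 1, (p1 ↔ p2) = 0, (p3 ∨ p2 → (p1 ↔ p2)) = 0, so ¬((p3 ∨ p2) → (p1 ↔ p2)) = 1.
Row p1=0, p2=0, p3=0: (p3 ∨ p2) = 0, (p1 ↔ p2) = 1, (p3 ∨ p2 → (p1 ↔ p2)) = 1, so ¬((p3 ∨ p2) → (p1 ↔ p2)) = 0.

0, 1, 1, 0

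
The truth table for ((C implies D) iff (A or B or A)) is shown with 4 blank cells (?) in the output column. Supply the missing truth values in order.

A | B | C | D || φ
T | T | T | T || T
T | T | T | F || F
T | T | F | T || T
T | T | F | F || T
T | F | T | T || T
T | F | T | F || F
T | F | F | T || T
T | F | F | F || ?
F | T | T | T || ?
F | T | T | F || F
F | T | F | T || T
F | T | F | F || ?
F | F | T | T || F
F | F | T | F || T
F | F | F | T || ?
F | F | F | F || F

T, T, T, F

Row A=T, B=F, C=F, D=F: (C implies D) = T, (A or B or A) = T, so the formula = T.
Row A=F, B=T, C=T, D=T: (C implies D) = T, (A or B or A) = T, so the formula = T.
Row A=F, B=T, C=F, D=F: (C implies D) = T, (A or B or A) = T, so the formula = T.
Row A=F, B=F, C=F, D=T: (C implies D) = T, (A or B or A) = F, so the formula = F.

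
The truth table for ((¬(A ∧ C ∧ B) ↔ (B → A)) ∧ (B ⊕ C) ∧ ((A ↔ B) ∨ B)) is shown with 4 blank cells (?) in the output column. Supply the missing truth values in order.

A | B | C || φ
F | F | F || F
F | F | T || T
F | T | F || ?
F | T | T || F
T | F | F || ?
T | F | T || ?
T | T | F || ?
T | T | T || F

F, F, F, T

Row A=F, B=T, C=F: (¬(A ∧ C ∧ B) ↔ (B → A)) = F, (B ⊕ C) = T, ((A ↔ B) ∨ B) = T, so the formula = F.
Row A=T, B=F, C=F: (¬(A ∧ C ∧ B) ↔ (B → A)) = T, (B ⊕ C) = F, ((A ↔ B) ∨ B) = F, so the formula = F.
Row A=T, B=F, C=T: (¬(A ∧ C ∧ B) ↔ (B → A)) = T, (B ⊕ C) = T, ((A ↔ B) ∨ B) = F, so the formula = F.
Row A=T, B=T, C=F: (¬(A ∧ C ∧ B) ↔ (B → A)) = T, (B ⊕ C) = T, ((A ↔ B) ∨ B) = T, so the formula = T.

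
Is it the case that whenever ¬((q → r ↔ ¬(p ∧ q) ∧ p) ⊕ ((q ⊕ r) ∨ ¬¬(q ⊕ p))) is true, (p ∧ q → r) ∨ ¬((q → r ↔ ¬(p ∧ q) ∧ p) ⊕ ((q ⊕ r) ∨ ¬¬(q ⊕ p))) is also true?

p | q | r | φ | ψ
- | - | - | - | -
F | F | F | T | T
F | F | T | F | T
F | T | F | T | T
F | T | T | F | T
T | F | F | T | T
T | F | T | T | T
T | T | F | T | T
T | T | T | T | T
In every row where φ is true, ψ is also true, so φ ⊨ ψ.

yes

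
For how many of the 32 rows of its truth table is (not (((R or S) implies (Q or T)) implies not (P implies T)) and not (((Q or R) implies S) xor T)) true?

P  Q  R  S  T  |  φ
T  T  T  T  T  |  T
T  T  T  T  F  |  F
T  T  T  F  T  |  F
T  T  T  F  F  |  F
T  T  F  T  T  |  T
T  T  F  T  F  |  F
T  T  F  F  T  |  F
T  T  F  F  F  |  F
T  F  T  T  T  |  T
T  F  T  T  F  |  F
T  F  T  F  T  |  F
T  F  T  F  F  |  F
T  F  F  T  T  |  T
T  F  F  T  F  |  F
T  F  F  F  T  |  T
T  F  F  F  F  |  F
F  T  T  T  T  |  T
F  T  T  T  F  |  F
F  T  T  F  T  |  F
F  T  T  F  F  |  T
F  T  F  T  T  |  T
F  T  F  T  F  |  F
F  T  F  F  T  |  F
F  T  F  F  F  |  T
F  F  T  T  T  |  T
F  F  T  T  F  |  F
F  F  T  F  T  |  F
F  F  T  F  F  |  F
F  F  F  T  T  |  T
F  F  F  T  F  |  F
F  F  F  F  T  |  T
F  F  F  F  F  |  F
The formula is true on 12 of the 32 rows.

12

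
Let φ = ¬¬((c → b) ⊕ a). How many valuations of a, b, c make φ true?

4

a | b | c | (c → b) | ((c → b) ⊕ a) | ¬((c → b) ⊕ a) | ¬¬((c → b) ⊕ a)
- | - | - | ------- | ------------- | -------------- | ---------------
T | T | T |    T    |       F       |       T        |        F       
T | T | F |    T    |       F       |       T        |        F       
T | F | T |    F    |       T       |       F        |        T       
T | F | F |    T    |       F       |       T        |        F       
F | T | T |    T    |       T       |       F        |        T       
F | T | F |    T    |       T       |       F        |        T       
F | F | T |    F    |       F       |       T        |        F       
F | F | F |    T    |       T       |       F        |        T       
The formula is true on 4 of the 8 rows.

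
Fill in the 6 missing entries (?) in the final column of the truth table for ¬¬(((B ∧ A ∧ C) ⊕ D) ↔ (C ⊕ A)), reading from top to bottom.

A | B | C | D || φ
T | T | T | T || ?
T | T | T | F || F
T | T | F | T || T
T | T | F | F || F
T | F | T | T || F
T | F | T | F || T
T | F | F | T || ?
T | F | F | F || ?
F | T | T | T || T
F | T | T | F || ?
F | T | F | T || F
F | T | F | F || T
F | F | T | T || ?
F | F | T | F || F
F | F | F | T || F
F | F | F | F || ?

Row A=T, B=T, C=T, D=T: (((B ∧ A ∧ C) ⊕ D) ↔ (C ⊕ A)) = T, ¬(((B ∧ A ∧ C) ⊕ D) ↔ (C ⊕ A)) = F, so the formula = T.
Row A=T, B=F, C=F, D=T: (((B ∧ A ∧ C) ⊕ D) ↔ (C ⊕ A)) = T, ¬(((B ∧ A ∧ C) ⊕ D) ↔ (C ⊕ A)) = F, so the formula = T.
Row A=T, B=F, C=F, D=F: (((B ∧ A ∧ C) ⊕ D) ↔ (C ⊕ A)) = F, ¬(((B ∧ A ∧ C) ⊕ D) ↔ (C ⊕ A)) = T, so the formula = F.
Row A=F, B=T, C=T, D=F: (((B ∧ A ∧ C) ⊕ D) ↔ (C ⊕ A)) = F, ¬(((B ∧ A ∧ C) ⊕ D) ↔ (C ⊕ A)) = T, so the formula = F.
Row A=F, B=F, C=T, D=T: (((B ∧ A ∧ C) ⊕ D) ↔ (C ⊕ A)) = T, ¬(((B ∧ A ∧ C) ⊕ D) ↔ (C ⊕ A)) = F, so the formula = T.
Row A=F, B=F, C=F, D=F: (((B ∧ A ∧ C) ⊕ D) ↔ (C ⊕ A)) = T, ¬(((B ∧ A ∧ C) ⊕ D) ↔ (C ⊕ A)) = F, so the formula = T.

T, T, F, F, T, T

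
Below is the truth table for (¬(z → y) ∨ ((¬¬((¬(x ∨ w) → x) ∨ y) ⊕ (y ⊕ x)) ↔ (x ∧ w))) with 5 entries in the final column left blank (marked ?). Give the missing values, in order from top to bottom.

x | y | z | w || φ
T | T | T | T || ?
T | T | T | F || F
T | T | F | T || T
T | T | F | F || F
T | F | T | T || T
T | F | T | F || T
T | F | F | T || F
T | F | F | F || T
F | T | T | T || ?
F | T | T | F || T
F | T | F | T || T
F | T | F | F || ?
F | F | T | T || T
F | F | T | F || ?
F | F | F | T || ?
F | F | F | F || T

Row x=T, y=T, z=T, w=T: ¬(z → y) = F, ((¬¬((¬(x ∨ w) → x) ∨ y) ⊕ (y ⊕ x)) ↔ (x ∧ w)) = T, so the formula = T.
Row x=F, y=T, z=T, w=T: ¬(z → y) = F, ((¬¬((¬(x ∨ w) → x) ∨ y) ⊕ (y ⊕ x)) ↔ (x ∧ w)) = T, so the formula = T.
Row x=F, y=T, z=F, w=F: ¬(z → y) = F, ((¬¬((¬(x ∨ w) → x) ∨ y) ⊕ (y ⊕ x)) ↔ (x ∧ w)) = T, so the formula = T.
Row x=F, y=F, z=T, w=F: ¬(z → y) = T, ((¬¬((¬(x ∨ w) → x) ∨ y) ⊕ (y ⊕ x)) ↔ (x ∧ w)) = T, so the formula = T.
Row x=F, y=F, z=F, w=T: ¬(z → y) = F, ((¬¬((¬(x ∨ w) → x) ∨ y) ⊕ (y ⊕ x)) ↔ (x ∧ w)) = F, so the formula = F.

T, T, T, T, F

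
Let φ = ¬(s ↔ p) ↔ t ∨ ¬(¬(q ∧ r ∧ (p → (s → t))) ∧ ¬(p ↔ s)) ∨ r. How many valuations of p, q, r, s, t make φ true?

p  q  r  s  t  |  φ
1  1  1  1  1  |  0
1  1  1  1  0  |  0
1  1  1  0  1  |  1
1  1  1  0  0  |  1
1  1  0  1  1  |  0
1  1  0  1  0  |  0
1  1  0  0  1  |  1
1  1  0  0  0  |  0
1  0  1  1  1  |  0
1  0  1  1  0  |  0
1  0  1  0  1  |  1
1  0  1  0  0  |  1
1  0  0  1  1  |  0
1  0  0  1  0  |  0
1  0  0  0  1  |  1
1  0  0  0  0  |  0
0  1  1  1  1  |  1
0  1  1  1  0  |  1
0  1  1  0  1  |  0
0  1  1  0  0  |  0
0  1  0  1  1  |  1
0  1  0  1  0  |  0
0  1  0  0  1  |  0
0  1  0  0  0  |  0
0  0  1  1  1  |  1
0  0  1  1  0  |  1
0  0  1  0  1  |  0
0  0  1  0  0  |  0
0  0  0  1  1  |  1
0  0  0  1  0  |  0
0  0  0  0  1  |  0
0  0  0  0  0  |  0
The formula is true on 12 of the 32 rows.

12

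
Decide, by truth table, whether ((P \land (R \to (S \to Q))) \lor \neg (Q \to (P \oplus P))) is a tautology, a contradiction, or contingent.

contingent

P | Q | R | S | (S \to Q) | (R \to (S \to Q)) | (P \land (R \to (S \to Q))) | (P \oplus P) | (Q \to (P \oplus P)) | \neg (Q \to (P \oplus P)) | φ
- | - | - | - | --------- | ----------------- | --------------------------- | ------------ | -------------------- | ------------------------- | -
F | F | F | F |     T     |         T         |              F              |      F       |          T           |             F             | F
F | F | F | T |     F     |         T         |              F              |      F       |          T           |             F             | F
F | F | T | F |     T     |         T         |              F              |      F       |          T           |             F             | F
F | F | T | T |     F     |         F         |              F              |      F       |          T           |             F             | F
F | T | F | F |     T     |         T         |              F              |      F       |          F           |             T             | T
F | T | F | T |     T     |         T         |              F              |      F       |          F           |             T             | T
F | T | T | F |     T     |         T         |              F              |      F       |          F           |             T             | T
F | T | T | T |     T     |         T         |              F              |      F       |          F           |             T             | T
T | F | F | F |     T     |         T         |              T              |      F       |          T           |             F             | T
T | F | F | T |     F     |         T         |              T              |      F       |          T           |             F             | T
T | F | T | F |     T     |         T         |              T              |      F       |          T           |             F             | T
T | F | T | T |     F     |         F         |              F              |      F       |          T           |             F             | F
T | T | F | F |     T     |         T         |              T              |      F       |          F           |             T             | T
T | T | F | T |     T     |         T         |              T              |      F       |          F           |             T             | T
T | T | T | F |     T     |         T         |              T              |      F       |          F           |             T             | T
T | T | T | T |     T     |         T         |              T              |      F       |          F           |             T             | T
11 of 16 rows are T, so the formula is contingent.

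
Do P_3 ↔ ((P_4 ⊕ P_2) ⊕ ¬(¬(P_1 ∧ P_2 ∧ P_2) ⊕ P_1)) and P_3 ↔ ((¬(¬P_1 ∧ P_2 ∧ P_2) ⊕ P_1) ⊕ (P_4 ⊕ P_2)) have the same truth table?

P_1  P_2  P_3  P_4  |  φ  ψ
 T    T    T    T   |  F  F
 T    T    T    F   |  T  T
 T    T    F    T   |  T  T
 T    T    F    F   |  F  F
 T    F    T    T   |  F  T
 T    F    T    F   |  T  F
 T    F    F    T   |  T  F
 T    F    F    F   |  F  T
 F    T    T    T   |  F  F
 F    T    T    F   |  T  T
 F    T    F    T   |  T  T
 F    T    F    F   |  F  F
 F    F    T    T   |  T  F
 F    F    T    F   |  F  T
 F    F    F    T   |  F  T
 F    F    F    F   |  T  F
The columns differ at P_1=T, P_2=F, P_3=T, P_4=T (φ=F, ψ=T), so they are not equivalent.

not equivalent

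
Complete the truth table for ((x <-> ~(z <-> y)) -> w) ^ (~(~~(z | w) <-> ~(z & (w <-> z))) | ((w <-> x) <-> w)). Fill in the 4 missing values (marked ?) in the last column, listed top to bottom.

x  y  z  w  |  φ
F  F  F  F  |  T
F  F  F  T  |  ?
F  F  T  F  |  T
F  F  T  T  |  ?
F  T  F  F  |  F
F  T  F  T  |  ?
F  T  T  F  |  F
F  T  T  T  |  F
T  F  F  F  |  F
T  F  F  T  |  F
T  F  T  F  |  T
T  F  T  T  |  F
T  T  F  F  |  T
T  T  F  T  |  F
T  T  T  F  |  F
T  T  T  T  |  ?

Row x=F, y=F, z=F, w=T: ((x <-> ~(z <-> y)) -> w) = T, (~(~~(z | w) <-> ~(z & (w <-> z))) | ((w <-> x) <-> w)) = F, so the formula = T.
Row x=F, y=F, z=T, w=T: ((x <-> ~(z <-> y)) -> w) = T, (~(~~(z | w) <-> ~(z & (w <-> z))) | ((w <-> x) <-> w)) = T, so the formula = F.
Row x=F, y=T, z=F, w=T: ((x <-> ~(z <-> y)) -> w) = T, (~(~~(z | w) <-> ~(z & (w <-> z))) | ((w <-> x) <-> w)) = F, so the formula = T.
Row x=T, y=T, z=T, w=T: ((x <-> ~(z <-> y)) -> w) = T, (~(~~(z | w) <-> ~(z & (w <-> z))) | ((w <-> x) <-> w)) = T, so the formula = F.

T, F, T, F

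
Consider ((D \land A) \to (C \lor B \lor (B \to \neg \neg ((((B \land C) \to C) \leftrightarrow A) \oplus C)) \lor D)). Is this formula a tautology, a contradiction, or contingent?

tautology

A | B | C | D || (D \land A) | (B \land C) | ((B \land C) \to C) | φ
T | T | T | T ||      T      |      T      |          T          | T
T | T | T | F ||      F      |      T      |          T          | T
T | T | F | T ||      T      |      F      |          T          | T
T | T | F | F ||      F      |      F      |          T          | T
T | F | T | T ||      T      |      F      |          T          | T
T | F | T | F ||      F      |      F      |          T          | T
T | F | F | T ||      T      |      F      |          T          | T
T | F | F | F ||      F      |      F      |          T          | T
F | T | T | T ||      F      |      T      |          T          | T
F | T | T | F ||      F      |      T      |          T          | T
F | T | F | T ||      F      |      F      |          T          | T
F | T | F | F ||      F      |      F      |          T          | T
F | F | T | T ||      F      |      F      |          T          | T
F | F | T | F ||      F      |      F      |          T          | T
F | F | F | T ||      F      |      F      |          T          | T
F | F | F | F ||      F      |      F      |          T          | T
Every row is T, so the formula is a tautology.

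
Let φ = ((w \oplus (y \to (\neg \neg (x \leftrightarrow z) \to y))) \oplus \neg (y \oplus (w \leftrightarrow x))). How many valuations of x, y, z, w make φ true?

8

x | y | z | w || φ
1 | 1 | 1 | 1 || 1
1 | 1 | 1 | 0 || 1
1 | 1 | 0 | 1 || 1
1 | 1 | 0 | 0 || 1
1 | 0 | 1 | 1 || 0
1 | 0 | 1 | 0 || 0
1 | 0 | 0 | 1 || 0
1 | 0 | 0 | 0 || 0
0 | 1 | 1 | 1 || 0
0 | 1 | 1 | 0 || 0
0 | 1 | 0 | 1 || 0
0 | 1 | 0 | 0 || 0
0 | 0 | 1 | 1 || 1
0 | 0 | 1 | 0 || 1
0 | 0 | 0 | 1 || 1
0 | 0 | 0 | 0 || 1
The formula is true on 8 of the 16 rows.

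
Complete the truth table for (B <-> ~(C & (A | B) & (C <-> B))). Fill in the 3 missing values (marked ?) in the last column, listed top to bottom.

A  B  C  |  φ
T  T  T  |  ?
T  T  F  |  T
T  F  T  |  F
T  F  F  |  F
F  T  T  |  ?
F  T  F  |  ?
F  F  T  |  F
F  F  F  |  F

Row A=T, B=T, C=T: ~(C & (A | B) & (C <-> B)) = F, so the formula = F.
Row A=F, B=T, C=T: ~(C & (A | B) & (C <-> B)) = F, so the formula = F.
Row A=F, B=T, C=F: ~(C & (A | B) & (C <-> B)) = T, so the formula = T.

F, F, T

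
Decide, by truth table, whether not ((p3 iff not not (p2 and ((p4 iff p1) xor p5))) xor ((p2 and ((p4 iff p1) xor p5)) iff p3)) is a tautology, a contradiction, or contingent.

p1  p2  p3  p4  p5  |  φ
F   F   F   F   F   |  T
F   F   F   F   T   |  T
F   F   F   T   F   |  T
F   F   F   T   T   |  T
F   F   T   F   F   |  T
F   F   T   F   T   |  T
F   F   T   T   F   |  T
F   F   T   T   T   |  T
F   T   F   F   F   |  T
F   T   F   F   T   |  T
F   T   F   T   F   |  T
F   T   F   T   T   |  T
F   T   T   F   F   |  T
F   T   T   F   T   |  T
F   T   T   T   F   |  T
F   T   T   T   T   |  T
T   F   F   F   F   |  T
T   F   F   F   T   |  T
T   F   F   T   F   |  T
T   F   F   T   T   |  T
T   F   T   F   F   |  T
T   F   T   F   T   |  T
T   F   T   T   F   |  T
T   F   T   T   T   |  T
T   T   F   F   F   |  T
T   T   F   F   T   |  T
T   T   F   T   F   |  T
T   T   F   T   T   |  T
T   T   T   F   F   |  T
T   T   T   F   T   |  T
T   T   T   T   F   |  T
T   T   T   T   T   |  T
Every row is T, so the formula is a tautology.

tautology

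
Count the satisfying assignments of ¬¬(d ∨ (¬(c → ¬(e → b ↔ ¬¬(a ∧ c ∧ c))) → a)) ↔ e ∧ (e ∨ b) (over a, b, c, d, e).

15

a | b | c | d | e | φ
- | - | - | - | - | -
F | F | F | F | F | F
F | F | F | F | T | T
F | F | F | T | F | F
F | F | F | T | T | T
F | F | T | F | F | F
F | F | T | F | T | F
F | F | T | T | F | F
F | F | T | T | T | T
F | T | F | F | F | F
F | T | F | F | T | T
F | T | F | T | F | F
F | T | F | T | T | T
F | T | T | F | F | F
F | T | T | F | T | T
F | T | T | T | F | F
F | T | T | T | T | T
T | F | F | F | F | F
T | F | F | F | T | T
T | F | F | T | F | F
T | F | F | T | T | T
T | F | T | F | F | F
T | F | T | F | T | T
T | F | T | T | F | F
T | F | T | T | T | T
T | T | F | F | F | F
T | T | F | F | T | T
T | T | F | T | F | F
T | T | F | T | T | T
T | T | T | F | F | F
T | T | T | F | T | T
T | T | T | T | F | F
T | T | T | T | T | T
The formula is true on 15 of the 32 rows.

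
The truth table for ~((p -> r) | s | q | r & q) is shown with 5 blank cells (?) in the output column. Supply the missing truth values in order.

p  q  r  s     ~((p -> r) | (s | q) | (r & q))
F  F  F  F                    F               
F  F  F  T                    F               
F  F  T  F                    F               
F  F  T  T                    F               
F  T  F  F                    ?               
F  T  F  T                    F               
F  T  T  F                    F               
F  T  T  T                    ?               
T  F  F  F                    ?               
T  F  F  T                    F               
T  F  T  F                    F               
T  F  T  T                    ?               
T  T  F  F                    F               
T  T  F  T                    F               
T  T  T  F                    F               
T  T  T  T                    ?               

Row p=F, q=T, r=F, s=F: (p -> r) = T, (s | q) = T, (r & q) = F, ((p -> r) | s | q | r & q) = T, so ~((p -> r) | (s | q) | (r & q)) = F.
Row p=F, q=T, r=T, s=T: (p -> r) = T, (s | q) = T, (r & q) = T, ((p -> r) | s | q | r & q) = T, so ~((p -> r) | (s | q) | (r & q)) = F.
Row p=T, q=F, r=F, s=F: (p -> r) = F, (s | q) = F, (r & q) = F, ((p -> r) | s | q | r & q) = F, so ~((p -> r) | (s | q) | (r & q)) = T.
Row p=T, q=F, r=T, s=T: (p -> r) = T, (s | q) = T, (r & q) = F, ((p -> r) | s | q | r & q) = T, so ~((p -> r) | (s | q) | (r & q)) = F.
Row p=T, q=T, r=T, s=T: (p -> r) = T, (s | q) = T, (r & q) = T, ((p -> r) | s | q | r & q) = T, so ~((p -> r) | (s | q) | (r & q)) = F.

F, F, T, F, F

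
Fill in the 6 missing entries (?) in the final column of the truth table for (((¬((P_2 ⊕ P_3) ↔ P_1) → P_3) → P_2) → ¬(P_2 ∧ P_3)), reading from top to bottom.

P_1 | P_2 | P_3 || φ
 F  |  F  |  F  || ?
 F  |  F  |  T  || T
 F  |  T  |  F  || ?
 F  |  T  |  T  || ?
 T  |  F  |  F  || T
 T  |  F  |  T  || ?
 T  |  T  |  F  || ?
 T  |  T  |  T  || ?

Row P_1=F, P_2=F, P_3=F: ((¬((P_2 ⊕ P_3) ↔ P_1) → P_3) → P_2) = F, ¬(P_2 ∧ P_3) = T, so the formula = T.
Row P_1=F, P_2=T, P_3=F: ((¬((P_2 ⊕ P_3) ↔ P_1) → P_3) → P_2) = T, ¬(P_2 ∧ P_3) = T, so the formula = T.
Row P_1=F, P_2=T, P_3=T: ((¬((P_2 ⊕ P_3) ↔ P_1) → P_3) → P_2) = T, ¬(P_2 ∧ P_3) = F, so the formula = F.
Row P_1=T, P_2=F, P_3=T: ((¬((P_2 ⊕ P_3) ↔ P_1) → P_3) → P_2) = F, ¬(P_2 ∧ P_3) = T, so the formula = T.
Row P_1=T, P_2=T, P_3=F: ((¬((P_2 ⊕ P_3) ↔ P_1) → P_3) → P_2) = T, ¬(P_2 ∧ P_3) = T, so the formula = T.
Row P_1=T, P_2=T, P_3=T: ((¬((P_2 ⊕ P_3) ↔ P_1) → P_3) → P_2) = T, ¬(P_2 ∧ P_3) = F, so the formula = F.

T, T, F, T, T, F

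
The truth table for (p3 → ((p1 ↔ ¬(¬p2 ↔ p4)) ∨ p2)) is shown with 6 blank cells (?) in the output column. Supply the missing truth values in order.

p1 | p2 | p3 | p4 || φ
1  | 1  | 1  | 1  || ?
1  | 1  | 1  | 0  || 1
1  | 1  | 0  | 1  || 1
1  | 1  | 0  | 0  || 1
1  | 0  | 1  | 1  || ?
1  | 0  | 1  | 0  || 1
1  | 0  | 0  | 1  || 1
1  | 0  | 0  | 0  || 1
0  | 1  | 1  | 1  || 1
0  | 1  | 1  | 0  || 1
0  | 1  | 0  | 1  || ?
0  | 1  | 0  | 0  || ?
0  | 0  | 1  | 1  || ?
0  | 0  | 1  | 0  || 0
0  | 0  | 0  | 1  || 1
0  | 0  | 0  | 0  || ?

1, 0, 1, 1, 1, 1

Row p1=1, p2=1, p3=1, p4=1: ((p1 ↔ ¬(¬p2 ↔ p4)) ∨ p2) = 1, so the formula = 1.
Row p1=1, p2=0, p3=1, p4=1: ((p1 ↔ ¬(¬p2 ↔ p4)) ∨ p2) = 0, so the formula = 0.
Row p1=0, p2=1, p3=0, p4=1: ((p1 ↔ ¬(¬p2 ↔ p4)) ∨ p2) = 1, so the formula = 1.
Row p1=0, p2=1, p3=0, p4=0: ((p1 ↔ ¬(¬p2 ↔ p4)) ∨ p2) = 1, so the formula = 1.
Row p1=0, p2=0, p3=1, p4=1: ((p1 ↔ ¬(¬p2 ↔ p4)) ∨ p2) = 1, so the formula = 1.
Row p1=0, p2=0, p3=0, p4=0: ((p1 ↔ ¬(¬p2 ↔ p4)) ∨ p2) = 0, so the formula = 1.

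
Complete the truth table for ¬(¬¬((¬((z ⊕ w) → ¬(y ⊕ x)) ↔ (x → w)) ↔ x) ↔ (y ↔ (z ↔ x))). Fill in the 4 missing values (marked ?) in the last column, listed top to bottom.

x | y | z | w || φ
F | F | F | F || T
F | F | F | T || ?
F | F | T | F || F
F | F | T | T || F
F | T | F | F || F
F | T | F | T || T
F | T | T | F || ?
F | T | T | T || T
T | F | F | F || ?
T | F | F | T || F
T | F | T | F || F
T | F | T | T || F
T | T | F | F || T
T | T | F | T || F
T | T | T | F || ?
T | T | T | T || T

Row x=F, y=F, z=F, w=T: ¬¬((¬((z ⊕ w) → ¬(y ⊕ x)) ↔ (x → w)) ↔ x) = T, (y ↔ (z ↔ x)) = F, (¬¬((¬((z ⊕ w) → ¬(y ⊕ x)) ↔ (x → w)) ↔ x) ↔ (y ↔ (z ↔ x))) = F, so the formula = T.
Row x=F, y=T, z=T, w=F: ¬¬((¬((z ⊕ w) → ¬(y ⊕ x)) ↔ (x → w)) ↔ x) = F, (y ↔ (z ↔ x)) = F, (¬¬((¬((z ⊕ w) → ¬(y ⊕ x)) ↔ (x → w)) ↔ x) ↔ (y ↔ (z ↔ x))) = T, so the formula = F.
Row x=T, y=F, z=F, w=F: ¬¬((¬((z ⊕ w) → ¬(y ⊕ x)) ↔ (x → w)) ↔ x) = T, (y ↔ (z ↔ x)) = T, (¬¬((¬((z ⊕ w) → ¬(y ⊕ x)) ↔ (x → w)) ↔ x) ↔ (y ↔ (z ↔ x))) = T, so the formula = F.
Row x=T, y=T, z=T, w=F: ¬¬((¬((z ⊕ w) → ¬(y ⊕ x)) ↔ (x → w)) ↔ x) = T, (y ↔ (z ↔ x)) = T, (¬¬((¬((z ⊕ w) → ¬(y ⊕ x)) ↔ (x → w)) ↔ x) ↔ (y ↔ (z ↔ x))) = T, so the formula = F.

T, F, F, F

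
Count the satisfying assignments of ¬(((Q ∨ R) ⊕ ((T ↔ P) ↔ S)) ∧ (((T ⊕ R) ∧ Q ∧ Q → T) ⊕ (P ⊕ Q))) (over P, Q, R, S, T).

24

  P   |   Q   |   R   |   S   |   T   ||   φ  
False | False | False | False | False ||  True
False | False | False | False |  True || False
False | False | False |  True | False || False
False | False | False |  True |  True ||  True
False | False |  True | False | False || False
False | False |  True | False |  True ||  True
False | False |  True |  True | False ||  True
False | False |  True |  True |  True || False
False |  True | False | False | False ||  True
False |  True | False | False |  True ||  True
False |  True | False |  True | False ||  True
False |  True | False |  True |  True ||  True
False |  True |  True | False | False || False
False |  True |  True | False |  True ||  True
False |  True |  True |  True | False ||  True
False |  True |  True |  True |  True ||  True
 True | False | False | False | False ||  True
 True | False | False | False |  True ||  True
 True | False | False |  True | False ||  True
 True | False | False |  True |  True ||  True
 True | False |  True | False | False ||  True
 True | False |  True | False |  True ||  True
 True | False |  True |  True | False ||  True
 True | False |  True |  True |  True ||  True
 True |  True | False | False | False ||  True
 True |  True | False | False |  True || False
 True |  True | False |  True | False || False
 True |  True | False |  True |  True ||  True
 True |  True |  True | False | False ||  True
 True |  True |  True | False |  True || False
 True |  True |  True |  True | False ||  True
 True |  True |  True |  True |  True ||  True
The formula is true on 24 of the 32 rows.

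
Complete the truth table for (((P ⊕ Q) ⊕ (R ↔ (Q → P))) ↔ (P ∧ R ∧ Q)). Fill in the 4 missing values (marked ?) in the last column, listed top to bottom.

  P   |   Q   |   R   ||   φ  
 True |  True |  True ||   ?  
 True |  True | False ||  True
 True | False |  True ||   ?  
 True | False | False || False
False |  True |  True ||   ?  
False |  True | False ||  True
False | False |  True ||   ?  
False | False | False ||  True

True, True, False, False

Row P=True, Q=True, R=True: ((P ⊕ Q) ⊕ (R ↔ (Q → P))) = True, (P ∧ R ∧ Q) = True, so the formula = True.
Row P=True, Q=False, R=True: ((P ⊕ Q) ⊕ (R ↔ (Q → P))) = False, (P ∧ R ∧ Q) = False, so the formula = True.
Row P=False, Q=True, R=True: ((P ⊕ Q) ⊕ (R ↔ (Q → P))) = True, (P ∧ R ∧ Q) = False, so the formula = False.
Row P=False, Q=False, R=True: ((P ⊕ Q) ⊕ (R ↔ (Q → P))) = True, (P ∧ R ∧ Q) = False, so the formula = False.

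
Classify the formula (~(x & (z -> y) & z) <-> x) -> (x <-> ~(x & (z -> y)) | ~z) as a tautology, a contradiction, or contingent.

x | y | z | φ
- | - | - | -
1 | 1 | 1 | 1
1 | 1 | 0 | 1
1 | 0 | 1 | 1
1 | 0 | 0 | 1
0 | 1 | 1 | 1
0 | 1 | 0 | 1
0 | 0 | 1 | 1
0 | 0 | 0 | 1
Every row is 1, so the formula is a tautology.

tautology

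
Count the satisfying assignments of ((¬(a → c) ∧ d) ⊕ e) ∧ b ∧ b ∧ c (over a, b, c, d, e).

4

a | b | c | d | e || φ
F | F | F | F | F || F
F | F | F | F | T || F
F | F | F | T | F || F
F | F | F | T | T || F
F | F | T | F | F || F
F | F | T | F | T || F
F | F | T | T | F || F
F | F | T | T | T || F
F | T | F | F | F || F
F | T | F | F | T || F
F | T | F | T | F || F
F | T | F | T | T || F
F | T | T | F | F || F
F | T | T | F | T || T
F | T | T | T | F || F
F | T | T | T | T || T
T | F | F | F | F || F
T | F | F | F | T || F
T | F | F | T | F || F
T | F | F | T | T || F
T | F | T | F | F || F
T | F | T | F | T || F
T | F | T | T | F || F
T | F | T | T | T || F
T | T | F | F | F || F
T | T | F | F | T || F
T | T | F | T | F || F
T | T | F | T | T || F
T | T | T | F | F || F
T | T | T | F | T || T
T | T | T | T | F || F
T | T | T | T | T || T
The formula is true on 4 of the 32 rows.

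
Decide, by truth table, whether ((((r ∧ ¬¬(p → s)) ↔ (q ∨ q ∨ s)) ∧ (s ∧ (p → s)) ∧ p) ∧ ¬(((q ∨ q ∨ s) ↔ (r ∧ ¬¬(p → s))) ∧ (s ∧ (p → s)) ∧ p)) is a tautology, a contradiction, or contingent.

contradiction

p | q | r | s | (p → s) | ¬(p → s) | ¬¬(p → s) | (r ∧ ¬¬(p → s)) | (q ∨ q ∨ s) | (s ∧ (p → s)) | φ
- | - | - | - | ------- | -------- | --------- | --------------- | ----------- | ------------- | -
1 | 1 | 1 | 1 |    1    |    0     |     1     |        1        |      1      |       1       | 0
1 | 1 | 1 | 0 |    0    |    1     |     0     |        0        |      1      |       0       | 0
1 | 1 | 0 | 1 |    1    |    0     |     1     |        0        |      1      |       1       | 0
1 | 1 | 0 | 0 |    0    |    1     |     0     |        0        |      1      |       0       | 0
1 | 0 | 1 | 1 |    1    |    0     |     1     |        1        |      1      |       1       | 0
1 | 0 | 1 | 0 |    0    |    1     |     0     |        0        |      0      |       0       | 0
1 | 0 | 0 | 1 |    1    |    0     |     1     |        0        |      1      |       1       | 0
1 | 0 | 0 | 0 |    0    |    1     |     0     |        0        |      0      |       0       | 0
0 | 1 | 1 | 1 |    1    |    0     |     1     |        1        |      1      |       1       | 0
0 | 1 | 1 | 0 |    1    |    0     |     1     |        1        |      1      |       0       | 0
0 | 1 | 0 | 1 |    1    |    0     |     1     |        0        |      1      |       1       | 0
0 | 1 | 0 | 0 |    1    |    0     |     1     |        0        |      1      |       0       | 0
0 | 0 | 1 | 1 |    1    |    0     |     1     |        1        |      1      |       1       | 0
0 | 0 | 1 | 0 |    1    |    0     |     1     |        1        |      0      |       0       | 0
0 | 0 | 0 | 1 |    1    |    0     |     1     |        0        |      1      |       1       | 0
0 | 0 | 0 | 0 |    1    |    0     |     1     |        0        |      0      |       0       | 0
Every row is 0, so the formula is a contradiction.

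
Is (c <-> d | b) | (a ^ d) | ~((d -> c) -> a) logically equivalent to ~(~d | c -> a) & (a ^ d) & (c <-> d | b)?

not equivalent

  a      b      c      d    |    φ      ψ  
 True   True   True   True  |   True  False
 True   True   True  False  |   True  False
 True   True  False   True  |  False  False
 True   True  False  False  |   True  False
 True  False   True   True  |   True  False
 True  False   True  False  |   True  False
 True  False  False   True  |  False  False
 True  False  False  False  |   True  False
False   True   True   True  |   True   True
False   True   True  False  |   True  False
False   True  False   True  |   True  False
False   True  False  False  |   True  False
False  False   True   True  |   True   True
False  False   True  False  |   True  False
False  False  False   True  |   True  False
False  False  False  False  |   True  False
The columns differ at a=True, b=True, c=True, d=True (φ=True, ψ=False), so they are not equivalent.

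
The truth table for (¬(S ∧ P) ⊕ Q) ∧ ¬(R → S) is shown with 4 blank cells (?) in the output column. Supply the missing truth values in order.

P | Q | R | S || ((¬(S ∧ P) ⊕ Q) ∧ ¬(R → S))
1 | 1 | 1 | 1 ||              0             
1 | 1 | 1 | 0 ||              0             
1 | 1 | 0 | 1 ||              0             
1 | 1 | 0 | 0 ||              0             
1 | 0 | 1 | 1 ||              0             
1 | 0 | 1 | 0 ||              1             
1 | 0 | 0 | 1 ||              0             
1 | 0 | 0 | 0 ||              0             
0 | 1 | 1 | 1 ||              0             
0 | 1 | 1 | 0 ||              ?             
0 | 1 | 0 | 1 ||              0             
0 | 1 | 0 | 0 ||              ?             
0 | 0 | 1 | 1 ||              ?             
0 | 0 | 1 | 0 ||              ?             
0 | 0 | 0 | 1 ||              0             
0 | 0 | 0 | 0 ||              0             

Row P=0, Q=1, R=1, S=0: (¬(S ∧ P) ⊕ Q) = 0, ¬(R → S) = 1, so ((¬(S ∧ P) ⊕ Q) ∧ ¬(R → S)) = 0.
Row P=0, Q=1, R=0, S=0: (¬(S ∧ P) ⊕ Q) = 0, ¬(R → S) = 0, so ((¬(S ∧ P) ⊕ Q) ∧ ¬(R → S)) = 0.
Row P=0, Q=0, R=1, S=1: (¬(S ∧ P) ⊕ Q) = 1, ¬(R → S) = 0, so ((¬(S ∧ P) ⊕ Q) ∧ ¬(R → S)) = 0.
Row P=0, Q=0, R=1, S=0: (¬(S ∧ P) ⊕ Q) = 1, ¬(R → S) = 1, so ((¬(S ∧ P) ⊕ Q) ∧ ¬(R → S)) = 1.

0, 0, 0, 1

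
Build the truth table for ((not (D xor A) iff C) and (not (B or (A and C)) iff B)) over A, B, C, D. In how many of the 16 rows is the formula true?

1

A  B  C  D  |  (D xor A)  not (D xor A)  (not (D xor A) iff C)  (A and C)  (B or (A and C))  not (B or (A and C))  (not (B or (A and C)) iff B)  φ
T  T  T  T  |      F            T                  T                T             T                   F                         F                F
T  T  T  F  |      T            F                  F                T             T                   F                         F                F
T  T  F  T  |      F            T                  F                F             T                   F                         F                F
T  T  F  F  |      T            F                  T                F             T                   F                         F                F
T  F  T  T  |      F            T                  T                T             T                   F                         T                T
T  F  T  F  |      T            F                  F                T             T                   F                         T                F
T  F  F  T  |      F            T                  F                F             F                   T                         F                F
T  F  F  F  |      T            F                  T                F             F                   T                         F                F
F  T  T  T  |      T            F                  F                F             T                   F                         F                F
F  T  T  F  |      F            T                  T                F             T                   F                         F                F
F  T  F  T  |      T            F                  T                F             T                   F                         F                F
F  T  F  F  |      F            T                  F                F             T                   F                         F                F
F  F  T  T  |      T            F                  F                F             F                   T                         F                F
F  F  T  F  |      F            T                  T                F             F                   T                         F                F
F  F  F  T  |      T            F                  T                F             F                   T                         F                F
F  F  F  F  |      F            T                  F                F             F                   T                         F                F
The formula is true on 1 of the 16 rows.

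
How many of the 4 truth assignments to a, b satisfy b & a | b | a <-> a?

3

a  b     (((b & a) | (b | a)) <-> a)
0  0                  1             
0  1                  0             
1  0                  1             
1  1                  1             
The formula is true on 3 of the 4 rows.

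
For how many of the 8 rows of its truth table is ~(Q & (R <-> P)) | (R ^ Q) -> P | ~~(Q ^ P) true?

6

  P   |   Q   |   R   ||   φ  
False | False | False || False
False | False |  True || False
False |  True | False ||  True
False |  True |  True ||  True
 True | False | False ||  True
 True | False |  True ||  True
 True |  True | False ||  True
 True |  True |  True ||  True
The formula is true on 6 of the 8 rows.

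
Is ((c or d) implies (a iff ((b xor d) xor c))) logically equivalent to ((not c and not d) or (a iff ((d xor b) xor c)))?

a | b | c | d | φ | ψ
- | - | - | - | - | -
F | F | F | F | T | T
F | F | F | T | F | F
F | F | T | F | F | F
F | F | T | T | T | T
F | T | F | F | T | T
F | T | F | T | T | T
F | T | T | F | T | T
F | T | T | T | F | F
T | F | F | F | T | T
T | F | F | T | T | T
T | F | T | F | T | T
T | F | T | T | F | F
T | T | F | F | T | T
T | T | F | T | F | F
T | T | T | F | F | F
T | T | T | T | T | T
The columns for φ and ψ agree on every row, so they are logically equivalent.

equivalent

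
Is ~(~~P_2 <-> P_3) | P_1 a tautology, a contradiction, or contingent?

P_1  P_2  P_3     ~P_2  ~~P_2  (~~P_2 <-> P_3)  ~(~~P_2 <-> P_3)  (~(~~P_2 <-> P_3) | P_1)
 1    1    1       0      1           1                0                     1            
 1    1    0       0      1           0                1                     1            
 1    0    1       1      0           0                1                     1            
 1    0    0       1      0           1                0                     1            
 0    1    1       0      1           1                0                     0            
 0    1    0       0      1           0                1                     1            
 0    0    1       1      0           0                1                     1            
 0    0    0       1      0           1                0                     0            
6 of 8 rows are 1, so the formula is contingent.

contingent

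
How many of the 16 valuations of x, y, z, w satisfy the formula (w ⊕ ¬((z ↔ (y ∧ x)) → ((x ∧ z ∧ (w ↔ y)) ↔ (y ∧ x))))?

x | y | z | w || (y ∧ x) | (z ↔ (y ∧ x)) | (w ↔ y) | (x ∧ z ∧ (w ↔ y)) | φ
F | F | F | F ||    F    |       T       |    T    |         F         | F
F | F | F | T ||    F    |       T       |    F    |         F         | T
F | F | T | F ||    F    |       F       |    T    |         F         | F
F | F | T | T ||    F    |       F       |    F    |         F         | T
F | T | F | F ||    F    |       T       |    F    |         F         | F
F | T | F | T ||    F    |       T       |    T    |         F         | T
F | T | T | F ||    F    |       F       |    F    |         F         | F
F | T | T | T ||    F    |       F       |    T    |         F         | T
T | F | F | F ||    F    |       T       |    T    |         F         | F
T | F | F | T ||    F    |       T       |    F    |         F         | T
T | F | T | F ||    F    |       F       |    T    |         T         | F
T | F | T | T ||    F    |       F       |    F    |         F         | T
T | T | F | F ||    T    |       F       |    F    |         F         | F
T | T | F | T ||    T    |       F       |    T    |         F         | T
T | T | T | F ||    T    |       T       |    F    |         F         | T
T | T | T | T ||    T    |       T       |    T    |         T         | T
The formula is true on 9 of the 16 rows.

9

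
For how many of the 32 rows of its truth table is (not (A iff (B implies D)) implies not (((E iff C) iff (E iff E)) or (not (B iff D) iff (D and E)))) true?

  A   |   B   |   C   |   D   |   E   ||   φ  
 True |  True |  True |  True |  True ||  True
 True |  True |  True |  True | False ||  True
 True |  True |  True | False |  True || False
 True |  True |  True | False | False ||  True
 True |  True | False |  True |  True ||  True
 True |  True | False |  True | False ||  True
 True |  True | False | False |  True ||  True
 True |  True | False | False | False || False
 True | False |  True |  True |  True ||  True
 True | False |  True |  True | False ||  True
 True | False |  True | False |  True ||  True
 True | False |  True | False | False ||  True
 True | False | False |  True |  True ||  True
 True | False | False |  True | False ||  True
 True | False | False | False |  True ||  True
 True | False | False | False | False ||  True
False |  True |  True |  True |  True || False
False |  True |  True |  True | False || False
False |  True |  True | False |  True ||  True
False |  True |  True | False | False ||  True
False |  True | False |  True |  True ||  True
False |  True | False |  True | False || False
False |  True | False | False |  True ||  True
False |  True | False | False | False ||  True
False | False |  True |  True |  True || False
False | False |  True |  True | False ||  True
False | False |  True | False |  True || False
False | False |  True | False | False || False
False | False | False |  True |  True || False
False | False | False |  True | False || False
False | False | False | False |  True || False
False | False | False | False | False || False
The formula is true on 20 of the 32 rows.

20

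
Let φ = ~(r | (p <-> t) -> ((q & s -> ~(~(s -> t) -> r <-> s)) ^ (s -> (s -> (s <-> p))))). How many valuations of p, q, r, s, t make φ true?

17

p  q  r  s  t  |  φ
0  0  0  0  0  |  1
0  0  0  0  1  |  0
0  0  0  1  0  |  0
0  0  0  1  1  |  0
0  0  1  0  0  |  1
0  0  1  0  1  |  1
0  0  1  1  0  |  0
0  0  1  1  1  |  0
0  1  0  0  0  |  1
0  1  0  0  1  |  0
0  1  0  1  0  |  0
0  1  0  1  1  |  0
0  1  1  0  0  |  1
0  1  1  0  1  |  1
0  1  1  1  0  |  1
0  1  1  1  1  |  1
1  0  0  0  0  |  0
1  0  0  0  1  |  1
1  0  0  1  0  |  0
1  0  0  1  1  |  1
1  0  1  0  0  |  1
1  0  1  0  1  |  1
1  0  1  1  0  |  1
1  0  1  1  1  |  1
1  1  0  0  0  |  0
1  1  0  0  1  |  1
1  1  0  1  0  |  0
1  1  0  1  1  |  0
1  1  1  0  0  |  1
1  1  1  0  1  |  1
1  1  1  1  0  |  0
1  1  1  1  1  |  0
The formula is true on 17 of the 32 rows.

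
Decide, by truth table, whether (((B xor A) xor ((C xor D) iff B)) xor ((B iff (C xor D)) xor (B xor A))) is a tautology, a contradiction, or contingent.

contradiction

A | B | C | D || (B xor A) | (C xor D) | ((C xor D) iff B) | (B iff (C xor D)) | φ
T | T | T | T ||     F     |     F     |         F         |         F         | F
T | T | T | F ||     F     |     T     |         T         |         T         | F
T | T | F | T ||     F     |     T     |         T         |         T         | F
T | T | F | F ||     F     |     F     |         F         |         F         | F
T | F | T | T ||     T     |     F     |         T         |         T         | F
T | F | T | F ||     T     |     T     |         F         |         F         | F
T | F | F | T ||     T     |     T     |         F         |         F         | F
T | F | F | F ||     T     |     F     |         T         |         T         | F
F | T | T | T ||     T     |     F     |         F         |         F         | F
F | T | T | F ||     T     |     T     |         T         |         T         | F
F | T | F | T ||     T     |     T     |         T         |         T         | F
F | T | F | F ||     T     |     F     |         F         |         F         | F
F | F | T | T ||     F     |     F     |         T         |         T         | F
F | F | T | F ||     F     |     T     |         F         |         F         | F
F | F | F | T ||     F     |     T     |         F         |         F         | F
F | F | F | F ||     F     |     F     |         T         |         T         | F
Every row is F, so the formula is a contradiction.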